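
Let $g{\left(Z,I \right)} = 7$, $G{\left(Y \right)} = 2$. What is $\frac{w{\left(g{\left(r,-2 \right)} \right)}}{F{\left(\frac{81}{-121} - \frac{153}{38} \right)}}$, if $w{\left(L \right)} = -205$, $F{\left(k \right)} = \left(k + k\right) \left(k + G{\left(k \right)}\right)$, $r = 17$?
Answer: $- \frac{433402882}{53524089} \approx -8.0973$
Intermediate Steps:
$F{\left(k \right)} = 2 k \left(2 + k\right)$ ($F{\left(k \right)} = \left(k + k\right) \left(k + 2\right) = 2 k \left(2 + k\right)$)
$\frac{w{\left(g{\left(r,-2 \right)} \right)}}{F{\left(\frac{81}{-121} - \frac{153}{38} \right)}} = - \frac{205}{2 \left(\frac{81}{-121} - \frac{153}{38}\right) \left(2 + \left(\frac{81}{-121} - \frac{153}{38}\right)\right)} = - \frac{205}{2 \left(81 \left(- \frac{1}{121}\right) - \frac{153}{38}\right) \left(2 + \left(81 \left(- \frac{1}{121}\right) - \frac{153}{38}\right)\right)} = - \frac{205}{2 \left(- \frac{81}{121} - \frac{153}{38}\right) \left(2 - \frac{21591}{4598}\right)} = - \frac{205}{2 \left(- \frac{21591}{4598}\right) \left(2 - \frac{21591}{4598}\right)} = - \frac{205}{2 \left(- \frac{21591}{4598}\right) \left(- \frac{12395}{4598}\right)} = - \frac{205}{\frac{267620445}{10570802}} = \left(-205\right) \frac{10570802}{267620445} = - \frac{433402882}{53524089}$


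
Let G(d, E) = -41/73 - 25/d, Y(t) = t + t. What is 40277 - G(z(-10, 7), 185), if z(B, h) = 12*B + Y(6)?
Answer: 317546471/7884 ≈ 40277.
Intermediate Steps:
Y(t) = 2*t
z(B, h) = 12 + 12*B (z(B, h) = 12*B + 2*6 = 12*B + 12 = 12 + 12*B)
G(d, E) = -41/73 - 25/d (G(d, E) = -41*1/73 - 25/d = -41/73 - 25/d)
40277 - G(z(-10, 7), 185) = 40277 - (-41/73 - 25/(12 + 12*(-10))) = 40277 - (-41/73 - 25/(12 - 120)) = 40277 - (-41/73 - 25/(-108)) = 40277 - (-41/73 - 25*(-1/108)) = 40277 - (-41/73 + 25/108) = 40277 - 1*(-2603/7884) = 40277 + 2603/7884 = 317546471/7884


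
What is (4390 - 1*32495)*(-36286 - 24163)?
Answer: 1698919145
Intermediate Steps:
(4390 - 1*32495)*(-36286 - 24163) = (4390 - 32495)*(-60449) = -28105*(-60449) = 1698919145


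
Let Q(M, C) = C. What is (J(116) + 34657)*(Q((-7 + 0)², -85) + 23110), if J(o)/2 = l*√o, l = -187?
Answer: 797977425 - 17222700*√29 ≈ 7.0523e+8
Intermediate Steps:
J(o) = -374*√o (J(o) = 2*(-187*√o) = -374*√o)
(J(116) + 34657)*(Q((-7 + 0)², -85) + 23110) = (-748*√29 + 34657)*(-85 + 23110) = (-748*√29 + 34657)*23025 = (34657 - 748*√29)*23025 = 797977425 - 17222700*√29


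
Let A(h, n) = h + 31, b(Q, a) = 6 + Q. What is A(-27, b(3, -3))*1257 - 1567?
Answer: 3461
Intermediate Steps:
A(h, n) = 31 + h
A(-27, b(3, -3))*1257 - 1567 = (31 - 27)*1257 - 1567 = 4*1257 - 1567 = 5028 - 1567 = 3461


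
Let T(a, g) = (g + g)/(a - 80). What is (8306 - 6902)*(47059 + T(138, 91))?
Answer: 1916182008/29 ≈ 6.6075e+7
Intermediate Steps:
T(a, g) = 2*g/(-80 + a) (T(a, g) = (2*g)/(-80 + a) = 2*g/(-80 + a))
(8306 - 6902)*(47059 + T(138, 91)) = (8306 - 6902)*(47059 + 2*91/(-80 + 138)) = 1404*(47059 + 2*91/58) = 1404*(47059 + 2*91*(1/58)) = 1404*(47059 + 91/29) = 1404*(1364802/29) = 1916182008/29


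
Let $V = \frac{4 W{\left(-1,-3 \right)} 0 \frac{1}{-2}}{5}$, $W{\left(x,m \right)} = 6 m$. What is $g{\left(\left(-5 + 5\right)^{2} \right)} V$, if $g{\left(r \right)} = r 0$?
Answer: $0$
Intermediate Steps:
$g{\left(r \right)} = 0$
$V = 0$ ($V = \frac{4 \cdot 6 \left(-3\right) 0 \frac{1}{-2}}{5} = 4 \left(-18\right) 0 \left(- \frac{1}{2}\right) \frac{1}{5} = \left(-72\right) 0 \left(- \frac{1}{2}\right) \frac{1}{5} = 0 \left(- \frac{1}{2}\right) \frac{1}{5} = 0 \cdot \frac{1}{5} = 0$)
$g{\left(\left(-5 + 5\right)^{2} \right)} V = 0 \cdot 0 = 0$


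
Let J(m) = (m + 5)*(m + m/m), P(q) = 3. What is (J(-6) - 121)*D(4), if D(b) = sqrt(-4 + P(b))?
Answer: -116*I ≈ -116.0*I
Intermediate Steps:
J(m) = (1 + m)*(5 + m) (J(m) = (5 + m)*(m + 1) = (5 + m)*(1 + m) = (1 + m)*(5 + m))
D(b) = I (D(b) = sqrt(-4 + 3) = sqrt(-1) = I)
(J(-6) - 121)*D(4) = ((5 + (-6)**2 + 6*(-6)) - 121)*I = ((5 + 36 - 36) - 121)*I = (5 - 121)*I = -116*I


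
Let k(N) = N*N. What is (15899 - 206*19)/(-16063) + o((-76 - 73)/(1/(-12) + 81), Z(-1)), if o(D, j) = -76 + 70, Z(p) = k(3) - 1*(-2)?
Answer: -108363/16063 ≈ -6.7461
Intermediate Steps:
k(N) = N²
Z(p) = 11 (Z(p) = 3² - 1*(-2) = 9 + 2 = 11)
o(D, j) = -6
(15899 - 206*19)/(-16063) + o((-76 - 73)/(1/(-12) + 81), Z(-1)) = (15899 - 206*19)/(-16063) - 6 = (15899 - 1*3914)*(-1/16063) - 6 = (15899 - 3914)*(-1/16063) - 6 = 11985*(-1/16063) - 6 = -11985/16063 - 6 = -108363/16063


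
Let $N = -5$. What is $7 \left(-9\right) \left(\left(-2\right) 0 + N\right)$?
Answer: $315$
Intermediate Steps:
$7 \left(-9\right) \left(\left(-2\right) 0 + N\right) = 7 \left(-9\right) \left(\left(-2\right) 0 - 5\right) = - 63 \left(0 - 5\right) = \left(-63\right) \left(-5\right) = 315$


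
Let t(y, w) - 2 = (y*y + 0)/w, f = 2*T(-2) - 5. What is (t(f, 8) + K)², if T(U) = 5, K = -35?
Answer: 57121/64 ≈ 892.52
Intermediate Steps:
f = 5 (f = 2*5 - 5 = 10 - 5 = 5)
t(y, w) = 2 + y²/w (t(y, w) = 2 + (y*y + 0)/w = 2 + (y² + 0)/w = 2 + y²/w)
(t(f, 8) + K)² = ((2 + 5²/8) - 35)² = ((2 + (⅛)*25) - 35)² = ((2 + 25/8) - 35)² = (41/8 - 35)² = (-239/8)² = 57121/64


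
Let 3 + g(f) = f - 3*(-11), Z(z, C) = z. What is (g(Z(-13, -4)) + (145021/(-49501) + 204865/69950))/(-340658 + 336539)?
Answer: -3924061171/950828573270 ≈ -0.0041270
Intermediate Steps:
g(f) = 30 + f (g(f) = -3 + (f - 3*(-11)) = -3 + (f + 33) = -3 + (33 + f) = 30 + f)
(g(Z(-13, -4)) + (145021/(-49501) + 204865/69950))/(-340658 + 336539) = ((30 - 13) + (145021/(-49501) + 204865/69950))/(-340658 + 336539) = (17 + (145021*(-1/49501) + 204865*(1/69950)))/(-4119) = (17 + (-145021/49501 + 40973/13990))*(-1/4119) = (17 - 639317/692518990)*(-1/4119) = (11772183513/692518990)*(-1/4119) = -3924061171/950828573270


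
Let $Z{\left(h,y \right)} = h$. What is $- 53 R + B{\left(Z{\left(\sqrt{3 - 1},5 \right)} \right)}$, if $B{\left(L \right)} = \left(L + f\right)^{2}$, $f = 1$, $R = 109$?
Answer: $-5774 + 2 \sqrt{2} \approx -5771.2$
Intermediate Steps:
$B{\left(L \right)} = \left(1 + L\right)^{2}$ ($B{\left(L \right)} = \left(L + 1\right)^{2} = \left(1 + L\right)^{2}$)
$- 53 R + B{\left(Z{\left(\sqrt{3 - 1},5 \right)} \right)} = \left(-53\right) 109 + \left(1 + \sqrt{3 - 1}\right)^{2} = -5777 + \left(1 + \sqrt{2}\right)^{2}$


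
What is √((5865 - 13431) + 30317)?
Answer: √22751 ≈ 150.83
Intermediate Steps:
√((5865 - 13431) + 30317) = √(-7566 + 30317) = √22751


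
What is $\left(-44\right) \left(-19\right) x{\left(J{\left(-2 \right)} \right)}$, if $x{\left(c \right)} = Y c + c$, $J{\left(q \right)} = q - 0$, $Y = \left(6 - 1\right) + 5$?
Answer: $-18392$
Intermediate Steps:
$Y = 10$ ($Y = 5 + 5 = 10$)
$J{\left(q \right)} = q$ ($J{\left(q \right)} = q + 0 = q$)
$x{\left(c \right)} = 11 c$ ($x{\left(c \right)} = 10 c + c = 11 c$)
$\left(-44\right) \left(-19\right) x{\left(J{\left(-2 \right)} \right)} = \left(-44\right) \left(-19\right) 11 \left(-2\right) = 836 \left(-22\right) = -18392$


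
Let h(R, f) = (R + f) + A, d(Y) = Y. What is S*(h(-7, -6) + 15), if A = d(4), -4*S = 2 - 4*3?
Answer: 15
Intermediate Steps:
S = 5/2 (S = -(2 - 4*3)/4 = -(2 - 12)/4 = -¼*(-10) = 5/2 ≈ 2.5000)
A = 4
h(R, f) = 4 + R + f (h(R, f) = (R + f) + 4 = 4 + R + f)
S*(h(-7, -6) + 15) = 5*((4 - 7 - 6) + 15)/2 = 5*(-9 + 15)/2 = (5/2)*6 = 15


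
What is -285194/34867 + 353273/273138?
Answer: -9368535583/1360500378 ≈ -6.8861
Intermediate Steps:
-285194/34867 + 353273/273138 = -285194*1/34867 + 353273*(1/273138) = -40742/4981 + 353273/273138 = -9368535583/1360500378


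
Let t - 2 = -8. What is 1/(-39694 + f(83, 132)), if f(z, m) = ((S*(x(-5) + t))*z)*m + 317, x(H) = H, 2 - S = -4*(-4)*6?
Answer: 1/11289127 ≈ 8.8581e-8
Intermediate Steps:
S = -94 (S = 2 - (-4*(-4))*6 = 2 - 16*6 = 2 - 1*96 = 2 - 96 = -94)
t = -6 (t = 2 - 8 = -6)
f(z, m) = 317 + 1034*m*z (f(z, m) = ((-94*(-5 - 6))*z)*m + 317 = ((-94*(-11))*z)*m + 317 = (1034*z)*m + 317 = 1034*m*z + 317 = 317 + 1034*m*z)
1/(-39694 + f(83, 132)) = 1/(-39694 + (317 + 1034*132*83)) = 1/(-39694 + (317 + 11328504)) = 1/(-39694 + 11328821) = 1/11289127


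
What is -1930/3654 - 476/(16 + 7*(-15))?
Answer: 783767/162603 ≈ 4.8201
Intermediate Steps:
-1930/3654 - 476/(16 + 7*(-15)) = -1930*1/3654 - 476/(16 - 105) = -965/1827 - 476/(-89) = -965/1827 - 476*(-1/89) = -965/1827 + 476/89 = 783767/162603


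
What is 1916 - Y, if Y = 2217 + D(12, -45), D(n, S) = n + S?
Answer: -268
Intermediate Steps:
D(n, S) = S + n
Y = 2184 (Y = 2217 + (-45 + 12) = 2217 - 33 = 2184)
1916 - Y = 1916 - 1*2184 = 1916 - 2184 = -268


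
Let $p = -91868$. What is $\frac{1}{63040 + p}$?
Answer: $- \frac{1}{28828} \approx -3.4689 \cdot 10^{-5}$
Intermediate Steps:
$\frac{1}{63040 + p} = \frac{1}{63040 - 91868} = \frac{1}{-28828} = - \frac{1}{28828}$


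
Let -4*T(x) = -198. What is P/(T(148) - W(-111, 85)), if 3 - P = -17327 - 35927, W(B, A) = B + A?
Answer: 106514/151 ≈ 705.39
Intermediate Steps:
W(B, A) = A + B
T(x) = 99/2 (T(x) = -¼*(-198) = 99/2)
P = 53257 (P = 3 - (-17327 - 35927) = 3 - 1*(-53254) = 3 + 53254 = 53257)
P/(T(148) - W(-111, 85)) = 53257/(99/2 - (85 - 111)) = 53257/(99/2 - 1*(-26)) = 53257/(99/2 + 26) = 53257/(151/2) = 53257*(2/151) = 106514/151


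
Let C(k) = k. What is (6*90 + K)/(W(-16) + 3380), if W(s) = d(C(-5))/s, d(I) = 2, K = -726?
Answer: -496/9013 ≈ -0.055032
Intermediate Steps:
W(s) = 2/s
(6*90 + K)/(W(-16) + 3380) = (6*90 - 726)/(2/(-16) + 3380) = (540 - 726)/(2*(-1/16) + 3380) = -186/(-⅛ + 3380) = -186/27039/8 = -186*8/27039 = -496/9013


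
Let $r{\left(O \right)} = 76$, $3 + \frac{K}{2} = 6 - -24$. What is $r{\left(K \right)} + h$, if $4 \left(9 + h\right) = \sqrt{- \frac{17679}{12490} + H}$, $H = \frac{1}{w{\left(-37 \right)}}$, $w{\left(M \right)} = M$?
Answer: $67 + \frac{i \sqrt{308061865690}}{1848520} \approx 67.0 + 0.30026 i$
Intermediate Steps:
$K = 54$ ($K = -6 + 2 \left(6 - -24\right) = -6 + 2 \left(6 + 24\right) = -6 + 2 \cdot 30 = -6 + 60 = 54$)
$H = - \frac{1}{37}$ ($H = \frac{1}{-37} = - \frac{1}{37} \approx -0.027027$)
$h = -9 + \frac{i \sqrt{308061865690}}{1848520}$ ($h = -9 + \frac{\sqrt{- \frac{17679}{12490} - \frac{1}{37}}}{4} = -9 + \frac{\sqrt{- \frac{666613}{462130}}}{4} = -9 + \frac{\frac{1}{462130} i \sqrt{308061865690}}{4} = -9 + \frac{i \sqrt{308061865690}}{1848520} \approx -9.0 + 0.30026 i$)
$r{\left(K \right)} + h = 76 - \left(9 - \frac{i \sqrt{308061865690}}{1848520}\right) = 67 + \frac{i \sqrt{308061865690}}{1848520}$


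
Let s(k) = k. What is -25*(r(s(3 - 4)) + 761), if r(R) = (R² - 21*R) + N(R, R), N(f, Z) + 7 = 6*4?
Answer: -20000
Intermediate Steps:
N(f, Z) = 17 (N(f, Z) = -7 + 6*4 = -7 + 24 = 17)
r(R) = 17 + R² - 21*R (r(R) = (R² - 21*R) + 17 = 17 + R² - 21*R)
-25*(r(s(3 - 4)) + 761) = -25*((17 + (3 - 4)² - 21*(3 - 4)) + 761) = -25*((17 + (-1)² - 21*(-1)) + 761) = -25*((17 + 1 + 21) + 761) = -25*(39 + 761) = -25*800 = -20000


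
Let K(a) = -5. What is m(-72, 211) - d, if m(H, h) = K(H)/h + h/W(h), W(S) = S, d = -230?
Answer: 48736/211 ≈ 230.98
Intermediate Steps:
m(H, h) = 1 - 5/h (m(H, h) = -5/h + h/h = -5/h + 1 = 1 - 5/h)
m(-72, 211) - d = (-5 + 211)/211 - 1*(-230) = (1/211)*206 + 230 = 206/211 + 230 = 48736/211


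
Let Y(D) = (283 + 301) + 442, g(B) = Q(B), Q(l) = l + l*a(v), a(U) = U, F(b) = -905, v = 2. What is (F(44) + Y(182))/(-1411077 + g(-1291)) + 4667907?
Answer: 6604855009529/1414950 ≈ 4.6679e+6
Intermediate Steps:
Q(l) = 3*l (Q(l) = l + l*2 = l + 2*l = 3*l)
g(B) = 3*B
Y(D) = 1026 (Y(D) = 584 + 442 = 1026)
(F(44) + Y(182))/(-1411077 + g(-1291)) + 4667907 = (-905 + 1026)/(-1411077 + 3*(-1291)) + 4667907 = 121/(-1411077 - 3873) + 4667907 = 121/(-1414950) + 4667907 = 121*(-1/1414950) + 4667907 = -121/1414950 + 4667907 = 6604855009529/1414950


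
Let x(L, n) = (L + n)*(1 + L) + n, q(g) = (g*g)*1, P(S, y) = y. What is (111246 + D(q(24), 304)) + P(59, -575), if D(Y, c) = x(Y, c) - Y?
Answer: 618159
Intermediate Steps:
q(g) = g² (q(g) = g²*1 = g²)
x(L, n) = n + (1 + L)*(L + n) (x(L, n) = (1 + L)*(L + n) + n = n + (1 + L)*(L + n))
D(Y, c) = Y² + 2*c + Y*c (D(Y, c) = (Y + Y² + 2*c + Y*c) - Y = Y² + 2*c + Y*c)
(111246 + D(q(24), 304)) + P(59, -575) = (111246 + ((24²)² + 2*304 + 24²*304)) - 575 = (111246 + (576² + 608 + 576*304)) - 575 = (111246 + (331776 + 608 + 175104)) - 575 = (111246 + 507488) - 575 = 618734 - 575 = 618159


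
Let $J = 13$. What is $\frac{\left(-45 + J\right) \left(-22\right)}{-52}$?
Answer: $- \frac{176}{13} \approx -13.538$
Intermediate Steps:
$\frac{\left(-45 + J\right) \left(-22\right)}{-52} = \frac{\left(-45 + 13\right) \left(-22\right)}{-52} = \left(-32\right) \left(-22\right) \left(- \frac{1}{52}\right) = 704 \left(- \frac{1}{52}\right) = - \frac{176}{13}$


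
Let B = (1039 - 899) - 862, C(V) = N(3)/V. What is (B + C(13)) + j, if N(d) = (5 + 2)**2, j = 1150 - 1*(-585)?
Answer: 13218/13 ≈ 1016.8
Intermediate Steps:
j = 1735 (j = 1150 + 585 = 1735)
N(d) = 49 (N(d) = 7**2 = 49)
C(V) = 49/V
B = -722 (B = 140 - 862 = -722)
(B + C(13)) + j = (-722 + 49/13) + 1735 = -9337/13 + 1735 = 13218/13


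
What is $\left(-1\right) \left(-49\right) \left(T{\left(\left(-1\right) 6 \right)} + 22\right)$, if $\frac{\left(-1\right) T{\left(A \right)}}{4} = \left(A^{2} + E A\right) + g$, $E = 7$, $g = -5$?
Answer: $3234$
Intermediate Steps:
$T{\left(A \right)} = 20 - 28 A - 4 A^{2}$ ($T{\left(A \right)} = - 4 \left(\left(A^{2} + 7 A\right) - 5\right) = - 4 \left(-5 + A^{2} + 7 A\right) = 20 - 28 A - 4 A^{2}$)
$\left(-1\right) \left(-49\right) \left(T{\left(\left(-1\right) 6 \right)} + 22\right) = \left(-1\right) \left(-49\right) \left(\left(20 - 28 \left(\left(-1\right) 6\right) - 4 \left(\left(-1\right) 6\right)^{2}\right) + 22\right) = 49 \left(\left(20 - -168 - 4 \left(-6\right)^{2}\right) + 22\right) = 49 \left(\left(20 + 168 - 144\right) + 22\right) = 49 \left(44 + 22\right) = 49 \cdot 66 = 3234$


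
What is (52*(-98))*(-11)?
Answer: 56056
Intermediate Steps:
(52*(-98))*(-11) = -5096*(-11) = 56056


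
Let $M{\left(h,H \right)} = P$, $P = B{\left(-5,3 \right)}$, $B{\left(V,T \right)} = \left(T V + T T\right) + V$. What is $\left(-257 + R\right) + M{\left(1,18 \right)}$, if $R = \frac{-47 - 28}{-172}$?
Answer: $- \frac{46021}{172} \approx -267.56$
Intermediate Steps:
$R = \frac{75}{172}$ ($R = \left(-47 - 28\right) \left(- \frac{1}{172}\right) = \left(-75\right) \left(- \frac{1}{172}\right) = \frac{75}{172} \approx 0.43605$)
$B{\left(V,T \right)} = V + T^{2} + T V$ ($B{\left(V,T \right)} = \left(T V + T^{2}\right) + V = \left(T^{2} + T V\right) + V = V + T^{2} + T V$)
$P = -11$ ($P = -5 + 3^{2} + 3 \left(-5\right) = -5 + 9 - 15 = -11$)
$M{\left(h,H \right)} = -11$
$\left(-257 + R\right) + M{\left(1,18 \right)} = \left(-257 + \frac{75}{172}\right) - 11 = - \frac{44129}{172} - 11 = - \frac{46021}{172}$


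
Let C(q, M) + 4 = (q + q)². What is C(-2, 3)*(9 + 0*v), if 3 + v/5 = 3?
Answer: 108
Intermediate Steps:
C(q, M) = -4 + 4*q² (C(q, M) = -4 + (q + q)² = -4 + (2*q)² = -4 + 4*q²)
v = 0 (v = -15 + 5*3 = -15 + 15 = 0)
C(-2, 3)*(9 + 0*v) = (-4 + 4*(-2)²)*(9 + 0*0) = (-4 + 4*4)*(9 + 0) = (-4 + 16)*9 = 12*9 = 108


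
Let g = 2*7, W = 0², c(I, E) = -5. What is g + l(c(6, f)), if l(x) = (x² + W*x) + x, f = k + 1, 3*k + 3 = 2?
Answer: 34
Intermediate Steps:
k = -⅓ (k = -1 + (⅓)*2 = -1 + ⅔ = -⅓ ≈ -0.33333)
f = ⅔ (f = -⅓ + 1 = ⅔ ≈ 0.66667)
W = 0
g = 14
l(x) = x + x² (l(x) = (x² + 0*x) + x = (x² + 0) + x = x² + x = x + x²)
g + l(c(6, f)) = 14 - 5*(1 - 5) = 14 - 5*(-4) = 14 + 20 = 34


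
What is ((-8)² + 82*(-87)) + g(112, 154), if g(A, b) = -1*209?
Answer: -7279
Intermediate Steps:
g(A, b) = -209
((-8)² + 82*(-87)) + g(112, 154) = ((-8)² + 82*(-87)) - 209 = (64 - 7134) - 209 = -7070 - 209 = -7279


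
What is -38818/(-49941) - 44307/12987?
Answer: -63281723/24021621 ≈ -2.6344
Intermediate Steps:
-38818/(-49941) - 44307/12987 = -38818*(-1/49941) - 44307*1/12987 = 38818/49941 - 1641/481 = -63281723/24021621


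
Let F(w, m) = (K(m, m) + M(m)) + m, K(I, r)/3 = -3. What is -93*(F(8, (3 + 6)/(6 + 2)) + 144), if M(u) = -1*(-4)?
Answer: -104253/8 ≈ -13032.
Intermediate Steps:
K(I, r) = -9 (K(I, r) = 3*(-3) = -9)
M(u) = 4
F(w, m) = -5 + m (F(w, m) = (-9 + 4) + m = -5 + m)
-93*(F(8, (3 + 6)/(6 + 2)) + 144) = -93*((-5 + (3 + 6)/(6 + 2)) + 144) = -93*((-5 + 9/8) + 144) = -93*(-31/8 + 144) = -93*1121/8 = -104253/8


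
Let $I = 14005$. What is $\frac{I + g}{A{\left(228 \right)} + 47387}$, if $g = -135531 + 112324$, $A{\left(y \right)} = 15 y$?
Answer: $- \frac{9202}{50807} \approx -0.18112$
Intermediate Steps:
$g = -23207$
$\frac{I + g}{A{\left(228 \right)} + 47387} = \frac{14005 - 23207}{15 \cdot 228 + 47387} = - \frac{9202}{3420 + 47387} = - \frac{9202}{50807}$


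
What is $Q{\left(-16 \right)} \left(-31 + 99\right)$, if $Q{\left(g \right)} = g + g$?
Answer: $-2176$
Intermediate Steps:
$Q{\left(g \right)} = 2 g$
$Q{\left(-16 \right)} \left(-31 + 99\right) = 2 \left(-16\right) \left(-31 + 99\right) = \left(-32\right) 68 = -2176$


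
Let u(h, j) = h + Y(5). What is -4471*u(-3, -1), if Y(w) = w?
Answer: -8942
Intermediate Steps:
u(h, j) = 5 + h (u(h, j) = h + 5 = 5 + h)
-4471*u(-3, -1) = -4471*(5 - 3) = -4471*2 = -8942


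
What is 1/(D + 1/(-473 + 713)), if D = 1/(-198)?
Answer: -7920/7 ≈ -1131.4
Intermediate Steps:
D = -1/198 ≈ -0.0050505
1/(D + 1/(-473 + 713)) = 1/(-1/198 + 1/(-473 + 713)) = 1/(-1/198 + 1/240) = 1/(-7/7920) = -7920/7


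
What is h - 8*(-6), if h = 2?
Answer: 50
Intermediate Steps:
h - 8*(-6) = 2 - 8*(-6) = 2 + 48 = 50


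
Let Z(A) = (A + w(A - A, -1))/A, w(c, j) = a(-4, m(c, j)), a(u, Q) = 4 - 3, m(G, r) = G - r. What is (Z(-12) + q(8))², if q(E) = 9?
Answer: 14161/144 ≈ 98.340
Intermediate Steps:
a(u, Q) = 1
w(c, j) = 1
Z(A) = (1 + A)/A (Z(A) = (A + 1)/A = (1 + A)/A)
(Z(-12) + q(8))² = ((1 - 12)/(-12) + 9)² = (-1/12*(-11) + 9)² = (11/12 + 9)² = (119/12)² = 14161/144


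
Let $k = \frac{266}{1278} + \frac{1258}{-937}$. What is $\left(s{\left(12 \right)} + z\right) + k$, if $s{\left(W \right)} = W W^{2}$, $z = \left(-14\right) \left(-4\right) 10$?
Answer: $\frac{1369244743}{598743} \approx 2286.9$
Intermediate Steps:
$z = 560$ ($z = 56 \cdot 10 = 560$)
$s{\left(W \right)} = W^{3}$
$k = - \frac{679241}{598743}$ ($k = 266 \cdot \frac{1}{1278} + 1258 \left(- \frac{1}{937}\right) = \frac{133}{639} - \frac{1258}{937} = - \frac{679241}{598743} \approx -1.1344$)
$\left(s{\left(12 \right)} + z\right) + k = \left(12^{3} + 560\right) - \frac{679241}{598743} = \left(1728 + 560\right) - \frac{679241}{598743} = 2288 - \frac{679241}{598743} = \frac{1369244743}{598743}$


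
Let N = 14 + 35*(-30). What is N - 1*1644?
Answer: -2680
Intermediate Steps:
N = -1036 (N = 14 - 1050 = -1036)
N - 1*1644 = -1036 - 1*1644 = -1036 - 1644 = -2680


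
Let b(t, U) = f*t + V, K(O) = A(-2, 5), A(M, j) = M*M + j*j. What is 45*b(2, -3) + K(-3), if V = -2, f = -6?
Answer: -601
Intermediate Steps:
A(M, j) = M² + j²
K(O) = 29 (K(O) = (-2)² + 5² = 4 + 25 = 29)
b(t, U) = -2 - 6*t (b(t, U) = -6*t - 2 = -2 - 6*t)
45*b(2, -3) + K(-3) = 45*(-2 - 6*2) + 29 = 45*(-2 - 12) + 29 = 45*(-14) + 29 = -630 + 29 = -601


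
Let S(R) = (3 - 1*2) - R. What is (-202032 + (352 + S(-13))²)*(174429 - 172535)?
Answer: -128935944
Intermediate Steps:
S(R) = 1 - R (S(R) = (3 - 2) - R = 1 - R)
(-202032 + (352 + S(-13))²)*(174429 - 172535) = (-202032 + (352 + (1 - 1*(-13)))²)*(174429 - 172535) = (-202032 + (352 + (1 + 13))²)*1894 = (-202032 + (352 + 14)²)*1894 = (-202032 + 366²)*1894 = (-202032 + 133956)*1894 = -68076*1894 = -128935944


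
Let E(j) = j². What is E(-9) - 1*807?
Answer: -726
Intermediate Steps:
E(-9) - 1*807 = (-9)² - 1*807 = 81 - 807 = -726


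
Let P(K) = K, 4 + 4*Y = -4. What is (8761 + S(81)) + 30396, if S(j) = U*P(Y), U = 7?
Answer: 39143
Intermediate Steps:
Y = -2 (Y = -1 + (¼)*(-4) = -1 - 1 = -2)
S(j) = -14 (S(j) = 7*(-2) = -14)
(8761 + S(81)) + 30396 = (8761 - 14) + 30396 = 8747 + 30396 = 39143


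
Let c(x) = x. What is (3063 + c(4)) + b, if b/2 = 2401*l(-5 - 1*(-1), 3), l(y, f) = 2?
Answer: 12671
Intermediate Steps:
b = 9604 (b = 2*(2401*2) = 2*4802 = 9604)
(3063 + c(4)) + b = (3063 + 4) + 9604 = 3067 + 9604 = 12671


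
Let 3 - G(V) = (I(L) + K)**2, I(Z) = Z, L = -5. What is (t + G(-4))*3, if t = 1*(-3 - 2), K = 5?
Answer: -6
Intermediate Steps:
G(V) = 3 (G(V) = 3 - (-5 + 5)**2 = 3 - 1*0**2 = 3 - 1*0 = 3 + 0 = 3)
t = -5 (t = 1*(-5) = -5)
(t + G(-4))*3 = (-5 + 3)*3 = -2*3 = -6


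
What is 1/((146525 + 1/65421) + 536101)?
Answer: 65421/44658075547 ≈ 1.4649e-6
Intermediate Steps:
1/((146525 + 1/65421) + 536101) = 1/(9585812026/65421 + 536101) = 1/(44658075547/65421) = 65421/44658075547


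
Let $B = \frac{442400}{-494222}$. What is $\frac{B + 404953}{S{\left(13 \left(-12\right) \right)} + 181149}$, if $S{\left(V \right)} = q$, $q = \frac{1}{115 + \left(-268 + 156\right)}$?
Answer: $\frac{300204358749}{134291978728} \approx 2.2355$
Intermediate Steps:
$B = - \frac{221200}{247111}$ ($B = 442400 \left(- \frac{1}{494222}\right) = - \frac{221200}{247111} \approx -0.89514$)
$q = \frac{1}{3}$ ($q = \frac{1}{115 - 112} = \frac{1}{3} \approx 0.33333$)
$S{\left(V \right)} = \frac{1}{3}$
$\frac{B + 404953}{S{\left(13 \left(-12\right) \right)} + 181149} = \frac{- \frac{221200}{247111} + 404953}{\frac{1}{3} + 181149} = \frac{100068119583}{247111 \cdot \frac{543448}{3}} = \frac{100068119583}{247111} \cdot \frac{3}{543448} = \frac{300204358749}{134291978728}$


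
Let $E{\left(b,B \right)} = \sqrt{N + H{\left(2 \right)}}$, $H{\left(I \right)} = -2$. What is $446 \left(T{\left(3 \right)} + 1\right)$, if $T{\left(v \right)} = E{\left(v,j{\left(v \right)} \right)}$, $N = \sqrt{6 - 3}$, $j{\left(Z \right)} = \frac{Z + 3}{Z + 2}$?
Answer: $446 + 446 \sqrt{-2 + \sqrt{3}} \approx 446.0 + 230.87 i$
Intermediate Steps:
$j{\left(Z \right)} = \frac{3 + Z}{2 + Z}$
$N = \sqrt{3} \approx 1.732$
$E{\left(b,B \right)} = \sqrt{-2 + \sqrt{3}}$ ($E{\left(b,B \right)} = \sqrt{\sqrt{3} - 2} = \sqrt{-2 + \sqrt{3}}$)
$T{\left(v \right)} = \sqrt{-2 + \sqrt{3}}$
$446 \left(T{\left(3 \right)} + 1\right) = 446 \left(\sqrt{-2 + \sqrt{3}} + 1\right) = 446 \left(1 + \sqrt{-2 + \sqrt{3}}\right) = 446 + 446 \sqrt{-2 + \sqrt{3}}$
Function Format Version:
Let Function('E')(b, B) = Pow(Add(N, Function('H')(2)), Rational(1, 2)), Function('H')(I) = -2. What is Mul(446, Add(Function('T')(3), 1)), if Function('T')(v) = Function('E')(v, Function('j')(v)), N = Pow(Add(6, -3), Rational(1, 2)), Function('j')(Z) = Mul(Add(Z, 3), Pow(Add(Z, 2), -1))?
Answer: Add(446, Mul(446, Pow(Add(-2, Pow(3, Rational(1, 2))), Rational(1, 2)))) ≈ Add(446.00, Mul(230.87, I))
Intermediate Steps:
Function('j')(Z) = Mul(Pow(Add(2, Z), -1), Add(3, Z)) (Function('j')(Z) = Mul(Add(3, Z), Pow(Add(2, Z), -1)) = Mul(Pow(Add(2, Z), -1), Add(3, Z)))
N = Pow(3, Rational(1, 2)) ≈ 1.7320
Function('E')(b, B) = Pow(Add(-2, Pow(3, Rational(1, 2))), Rational(1, 2)) (Function('E')(b, B) = Pow(Add(Pow(3, Rational(1, 2)), -2), Rational(1, 2)) = Pow(Add(-2, Pow(3, Rational(1, 2))), Rational(1, 2)))
Function('T')(v) = Pow(Add(-2, Pow(3, Rational(1, 2))), Rational(1, 2))
Mul(446, Add(Function('T')(3), 1)) = Mul(446, Add(Pow(Add(-2, Pow(3, Rational(1, 2))), Rational(1, 2)), 1)) = Mul(446, Add(1, Pow(Add(-2, Pow(3, Rational(1, 2))), Rational(1, 2)))) = Add(446, Mul(446, Pow(Add(-2, Pow(3, Rational(1, 2))), Rational(1, 2))))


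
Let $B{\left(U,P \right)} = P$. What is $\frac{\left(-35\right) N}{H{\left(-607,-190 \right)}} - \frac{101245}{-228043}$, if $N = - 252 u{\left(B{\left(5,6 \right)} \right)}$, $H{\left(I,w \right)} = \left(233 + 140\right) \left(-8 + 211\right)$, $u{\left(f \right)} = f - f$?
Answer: $\frac{101245}{228043} \approx 0.44397$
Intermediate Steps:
$u{\left(f \right)} = 0$
$H{\left(I,w \right)} = 75719$ ($H{\left(I,w \right)} = 373 \cdot 203 = 75719$)
$N = 0$ ($N = \left(-252\right) 0 = 0$)
$\frac{\left(-35\right) N}{H{\left(-607,-190 \right)}} - \frac{101245}{-228043} = \frac{\left(-35\right) 0}{75719} - \frac{101245}{-228043} = 0 \cdot \frac{1}{75719} - - \frac{101245}{228043} = 0 + \frac{101245}{228043} = \frac{101245}{228043}$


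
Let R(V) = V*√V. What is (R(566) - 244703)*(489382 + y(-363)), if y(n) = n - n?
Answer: -119753243546 + 276990212*√566 ≈ -1.1316e+11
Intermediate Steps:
R(V) = V^(3/2)
y(n) = 0
(R(566) - 244703)*(489382 + y(-363)) = (566^(3/2) - 244703)*(489382 + 0) = (566*√566 - 244703)*489382 = (-244703 + 566*√566)*489382 = -119753243546 + 276990212*√566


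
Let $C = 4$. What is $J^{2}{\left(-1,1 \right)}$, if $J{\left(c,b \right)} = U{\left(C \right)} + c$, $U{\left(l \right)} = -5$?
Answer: $36$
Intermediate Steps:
$J{\left(c,b \right)} = -5 + c$
$J^{2}{\left(-1,1 \right)} = \left(-5 - 1\right)^{2} = \left(-6\right)^{2} = 36$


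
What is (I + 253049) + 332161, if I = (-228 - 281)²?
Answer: 844291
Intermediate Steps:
I = 259081 (I = (-509)² = 259081)
(I + 253049) + 332161 = (259081 + 253049) + 332161 = 512130 + 332161 = 844291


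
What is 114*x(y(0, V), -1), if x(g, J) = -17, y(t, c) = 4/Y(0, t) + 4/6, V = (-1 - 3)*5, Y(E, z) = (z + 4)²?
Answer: -1938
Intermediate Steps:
Y(E, z) = (4 + z)²
V = -20 (V = -4*5 = -20)
y(t, c) = ⅔ + 4/(4 + t)² (y(t, c) = 4/((4 + t)²) + 4/6 = 4/(4 + t)² + 4*(⅙) = 4/(4 + t)² + ⅔ = ⅔ + 4/(4 + t)²)
114*x(y(0, V), -1) = 114*(-17) = -1938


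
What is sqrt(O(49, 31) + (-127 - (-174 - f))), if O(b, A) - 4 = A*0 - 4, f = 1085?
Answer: 2*sqrt(283) ≈ 33.645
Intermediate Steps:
O(b, A) = 0 (O(b, A) = 4 + (A*0 - 4) = 4 + (0 - 4) = 4 - 4 = 0)
sqrt(O(49, 31) + (-127 - (-174 - f))) = sqrt(0 + (-127 - (-174 - 1*1085))) = sqrt(0 + (-127 - (-174 - 1085))) = sqrt(0 + (-127 - 1*(-1259))) = sqrt(0 + (-127 + 1259)) = sqrt(0 + 1132) = sqrt(1132) = 2*sqrt(283)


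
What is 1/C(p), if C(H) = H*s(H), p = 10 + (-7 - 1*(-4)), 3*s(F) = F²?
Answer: 3/343 ≈ 0.0087464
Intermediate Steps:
s(F) = F²/3
p = 7 (p = 10 + (-7 + 4) = 10 - 3 = 7)
C(H) = H³/3 (C(H) = H*(H²/3) = H³/3)
1/C(p) = 1/((⅓)*7³) = 1/((⅓)*343) = 1/(343/3) = 3/343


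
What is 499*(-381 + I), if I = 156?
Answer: -112275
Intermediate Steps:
499*(-381 + I) = 499*(-381 + 156) = 499*(-225) = -112275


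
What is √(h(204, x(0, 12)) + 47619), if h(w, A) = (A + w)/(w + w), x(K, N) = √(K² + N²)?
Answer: 6*√382279/17 ≈ 218.22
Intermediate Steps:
h(w, A) = (A + w)/(2*w) (h(w, A) = (A + w)/((2*w)) = (A + w)*(1/(2*w)) = (A + w)/(2*w))
√(h(204, x(0, 12)) + 47619) = √((½)*(√(0² + 12²) + 204)/204 + 47619) = √((½)*(1/204)*(√(0 + 144) + 204) + 47619) = √((½)*(1/204)*(√144 + 204) + 47619) = √((½)*(1/204)*(12 + 204) + 47619) = √((½)*(1/204)*216 + 47619) = √(9/17 + 47619) = √(809532/17) = 6*√382279/17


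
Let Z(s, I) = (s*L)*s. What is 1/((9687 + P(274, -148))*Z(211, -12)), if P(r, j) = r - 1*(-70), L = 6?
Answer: 1/2679540906 ≈ 3.7320e-10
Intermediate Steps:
Z(s, I) = 6*s**2 (Z(s, I) = (s*6)*s = (6*s)*s = 6*s**2)
P(r, j) = 70 + r (P(r, j) = r + 70 = 70 + r)
1/((9687 + P(274, -148))*Z(211, -12)) = 1/((9687 + (70 + 274))*((6*211**2))) = 1/((9687 + 344)*((6*44521))) = 1/(10031*267126) = (1/10031)*(1/267126) = 1/2679540906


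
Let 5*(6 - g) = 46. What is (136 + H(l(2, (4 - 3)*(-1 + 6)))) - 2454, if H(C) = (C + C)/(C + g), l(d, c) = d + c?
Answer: -43972/19 ≈ -2314.3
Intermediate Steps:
g = -16/5 (g = 6 - 1/5*46 = 6 - 46/5 = -16/5 ≈ -3.2000)
l(d, c) = c + d
H(C) = 2*C/(-16/5 + C) (H(C) = (C + C)/(C - 16/5) = (2*C)/(-16/5 + C) = 2*C/(-16/5 + C))
(136 + H(l(2, (4 - 3)*(-1 + 6)))) - 2454 = (136 + 10*((4 - 3)*(-1 + 6) + 2)/(-16 + 5*((4 - 3)*(-1 + 6) + 2))) - 2454 = (136 + 10*(1*5 + 2)/(-16 + 5*(1*5 + 2))) - 2454 = (136 + 10*(5 + 2)/(-16 + 5*(5 + 2))) - 2454 = (136 + 10*7/(-16 + 5*7)) - 2454 = (136 + 10*7/(-16 + 35)) - 2454 = (136 + 10*7/19) - 2454 = (136 + 10*7*(1/19)) - 2454 = (136 + 70/19) - 2454 = 2654/19 - 2454 = -43972/19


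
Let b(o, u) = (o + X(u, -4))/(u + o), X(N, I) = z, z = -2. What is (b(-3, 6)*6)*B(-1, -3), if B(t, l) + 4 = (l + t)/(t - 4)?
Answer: 32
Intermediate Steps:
X(N, I) = -2
b(o, u) = (-2 + o)/(o + u) (b(o, u) = (o - 2)/(u + o) = (-2 + o)/(o + u))
B(t, l) = -4 + (l + t)/(-4 + t) (B(t, l) = -4 + (l + t)/(t - 4) = -4 + (l + t)/(-4 + t))
(b(-3, 6)*6)*B(-1, -3) = (((-2 - 3)/(-3 + 6))*6)*((16 - 3 - 3*(-1))/(-4 - 1)) = ((-5/3)*6)*((16 - 3 + 3)/(-5)) = (((⅓)*(-5))*6)*(-⅕*16) = -5/3*6*(-16/5) = -10*(-16/5) = 32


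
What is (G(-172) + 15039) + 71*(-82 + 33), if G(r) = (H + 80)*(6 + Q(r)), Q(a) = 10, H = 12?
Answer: 13032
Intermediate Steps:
G(r) = 1472 (G(r) = (12 + 80)*(6 + 10) = 92*16 = 1472)
(G(-172) + 15039) + 71*(-82 + 33) = (1472 + 15039) + 71*(-82 + 33) = 16511 + 71*(-49) = 16511 - 3479 = 13032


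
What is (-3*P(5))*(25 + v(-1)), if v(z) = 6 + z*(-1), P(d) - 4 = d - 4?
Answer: -480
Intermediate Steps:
P(d) = d (P(d) = 4 + (d - 4) = 4 + (-4 + d) = d)
v(z) = 6 - z
(-3*P(5))*(25 + v(-1)) = (-3*5)*(25 + (6 - 1*(-1))) = -15*(25 + (6 + 1)) = -15*(25 + 7) = -15*32 = -480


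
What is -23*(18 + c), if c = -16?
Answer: -46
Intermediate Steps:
-23*(18 + c) = -23*(18 - 16) = -23*2 = -46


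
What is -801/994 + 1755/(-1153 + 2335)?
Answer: 66474/97909 ≈ 0.67894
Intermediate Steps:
-801/994 + 1755/(-1153 + 2335) = -801*1/994 + 1755/1182 = -801/994 + 1755*(1/1182) = -801/994 + 585/394 = 66474/97909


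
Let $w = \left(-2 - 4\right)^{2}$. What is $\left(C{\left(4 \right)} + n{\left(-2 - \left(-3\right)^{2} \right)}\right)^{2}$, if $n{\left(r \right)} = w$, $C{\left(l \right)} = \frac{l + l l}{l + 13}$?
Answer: $\frac{399424}{289} \approx 1382.1$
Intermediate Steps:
$w = 36$ ($w = \left(-6\right)^{2} = 36$)
$C{\left(l \right)} = \frac{l + l^{2}}{13 + l}$
$n{\left(r \right)} = 36$
$\left(C{\left(4 \right)} + n{\left(-2 - \left(-3\right)^{2} \right)}\right)^{2} = \left(\frac{4 \left(1 + 4\right)}{13 + 4} + 36\right)^{2} = \left(4 \cdot \frac{1}{17} \cdot 5 + 36\right)^{2} = \left(\frac{20}{17} + 36\right)^{2} = \left(\frac{632}{17}\right)^{2} = \frac{399424}{289}$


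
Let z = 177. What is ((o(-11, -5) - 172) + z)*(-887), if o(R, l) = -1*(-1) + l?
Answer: -887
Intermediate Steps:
o(R, l) = 1 + l
((o(-11, -5) - 172) + z)*(-887) = (((1 - 5) - 172) + 177)*(-887) = ((-4 - 172) + 177)*(-887) = (-176 + 177)*(-887) = 1*(-887) = -887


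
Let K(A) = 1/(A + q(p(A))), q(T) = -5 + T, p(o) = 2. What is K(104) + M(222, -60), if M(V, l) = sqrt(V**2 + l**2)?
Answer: 1/101 + 6*sqrt(1469) ≈ 229.98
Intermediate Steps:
K(A) = 1/(-3 + A) (K(A) = 1/(A + (-5 + 2)) = 1/(A - 3) = 1/(-3 + A))
K(104) + M(222, -60) = 1/(-3 + 104) + sqrt(222**2 + (-60)**2) = 1/101 + sqrt(49284 + 3600) = 1/101 + sqrt(52884) = 1/101 + 6*sqrt(1469)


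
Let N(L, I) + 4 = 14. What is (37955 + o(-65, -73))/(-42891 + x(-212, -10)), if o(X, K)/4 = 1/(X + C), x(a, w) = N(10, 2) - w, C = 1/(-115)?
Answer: -70937780/80125899 ≈ -0.88533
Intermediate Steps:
C = -1/115 ≈ -0.0086956
N(L, I) = 10 (N(L, I) = -4 + 14 = 10)
x(a, w) = 10 - w
o(X, K) = 4/(-1/115 + X) (o(X, K) = 4/(X - 1/115) = 4/(-1/115 + X))
(37955 + o(-65, -73))/(-42891 + x(-212, -10)) = (37955 + 460/(-1 + 115*(-65)))/(-42891 + (10 - 1*(-10))) = (37955 + 460/(-1 - 7475))/(-42891 + (10 + 10)) = (37955 + 460/(-7476))/(-42891 + 20) = (37955 + 460*(-1/7476))/(-42871) = (37955 - 115/1869)*(-1/42871) = (70937780/1869)*(-1/42871) = -70937780/80125899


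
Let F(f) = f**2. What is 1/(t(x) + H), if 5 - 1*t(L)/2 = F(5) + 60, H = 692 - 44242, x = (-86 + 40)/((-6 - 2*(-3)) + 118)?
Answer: -1/43710 ≈ -2.2878e-5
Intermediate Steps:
x = -23/59 (x = -46/((-6 + 6) + 118) = -46/(0 + 118) = -46/118 = -46*1/118 = -23/59 ≈ -0.38983)
H = -43550
t(L) = -160 (t(L) = 10 - 2*(5**2 + 60) = 10 - 2*(25 + 60) = 10 - 2*85 = 10 - 170 = -160)
1/(t(x) + H) = 1/(-160 - 43550) = 1/(-43710) = -1/43710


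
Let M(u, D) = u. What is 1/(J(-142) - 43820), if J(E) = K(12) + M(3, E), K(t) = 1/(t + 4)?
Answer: -16/701071 ≈ -2.2822e-5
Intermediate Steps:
K(t) = 1/(4 + t)
J(E) = 49/16 (J(E) = 1/(4 + 12) + 3 = 1/16 + 3 = 49/16)
1/(J(-142) - 43820) = 1/(49/16 - 43820) = 1/(-701071/16) = -16/701071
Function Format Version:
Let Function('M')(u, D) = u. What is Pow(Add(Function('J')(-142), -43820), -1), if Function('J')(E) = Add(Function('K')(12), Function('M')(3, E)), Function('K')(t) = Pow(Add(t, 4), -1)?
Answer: Rational(-16, 701071) ≈ -2.2822e-5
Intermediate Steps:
Function('K')(t) = Pow(Add(4, t), -1)
Function('J')(E) = Rational(49, 16) (Function('J')(E) = Add(Pow(Add(4, 12), -1), 3) = Add(Pow(16, -1), 3) = Add(Rational(1, 16), 3) = Rational(49, 16))
Pow(Add(Function('J')(-142), -43820), -1) = Pow(Add(Rational(49, 16), -43820), -1) = Pow(Rational(-701071, 16), -1) = Rational(-16, 701071)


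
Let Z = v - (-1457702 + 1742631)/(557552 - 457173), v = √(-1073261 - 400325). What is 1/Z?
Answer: -28600888091/14847850670701667 - 10075943641*I*√1473586/14847850670701667 ≈ -1.9263e-6 - 0.00082378*I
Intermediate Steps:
v = I*√1473586 (v = √(-1473586) = I*√1473586 ≈ 1213.9*I)
Z = -284929/100379 + I*√1473586 (Z = I*√1473586 - (-1457702 + 1742631)/(557552 - 457173) = I*√1473586 - 284929/100379 = -284929/100379 + I*√1473586 ≈ -2.8385 + 1213.9*I)
1/Z = 1/(-284929/100379 + I*√1473586)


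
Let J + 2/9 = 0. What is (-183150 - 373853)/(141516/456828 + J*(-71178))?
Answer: -63613641621/1806485567 ≈ -35.214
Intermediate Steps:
J = -2/9 (J = -2/9 + 0 = -2/9 ≈ -0.22222)
(-183150 - 373853)/(141516/456828 + J*(-71178)) = (-183150 - 373853)/(141516/456828 - 2/9*(-71178)) = -557003/(141516*(1/456828) + 47452/3) = -557003/(11793/38069 + 47452/3) = -557003/1806485567/114207 = -557003*114207/1806485567 = -63613641621/1806485567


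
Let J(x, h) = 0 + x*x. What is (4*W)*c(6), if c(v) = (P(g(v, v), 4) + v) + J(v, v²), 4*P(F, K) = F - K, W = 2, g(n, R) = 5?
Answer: 338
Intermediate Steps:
P(F, K) = -K/4 + F/4 (P(F, K) = (F - K)/4 = -K/4 + F/4)
J(x, h) = x² (J(x, h) = 0 + x² = x²)
c(v) = ¼ + v + v² (c(v) = ((-¼*4 + (¼)*5) + v) + v² = ((-1 + 5/4) + v) + v² = (¼ + v) + v² = ¼ + v + v²)
(4*W)*c(6) = (4*2)*(¼ + 6 + 6²) = 8*(¼ + 6 + 36) = 8*(169/4) = 338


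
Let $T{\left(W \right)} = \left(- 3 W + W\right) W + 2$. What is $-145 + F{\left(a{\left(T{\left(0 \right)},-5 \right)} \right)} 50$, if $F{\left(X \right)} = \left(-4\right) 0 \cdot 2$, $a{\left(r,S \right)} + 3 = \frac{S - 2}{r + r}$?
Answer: $-145$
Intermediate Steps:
$T{\left(W \right)} = 2 - 2 W^{2}$ ($T{\left(W \right)} = - 2 W W + 2 = - 2 W^{2} + 2 = 2 - 2 W^{2}$)
$a{\left(r,S \right)} = -3 + \frac{-2 + S}{2 r}$ ($a{\left(r,S \right)} = -3 + \frac{S - 2}{r + r} = -3 + \frac{-2 + S}{2 r}$)
$F{\left(X \right)} = 0$ ($F{\left(X \right)} = 0 \cdot 2 = 0$)
$-145 + F{\left(a{\left(T{\left(0 \right)},-5 \right)} \right)} 50 = -145 + 0 \cdot 50 = -145 + 0 = -145$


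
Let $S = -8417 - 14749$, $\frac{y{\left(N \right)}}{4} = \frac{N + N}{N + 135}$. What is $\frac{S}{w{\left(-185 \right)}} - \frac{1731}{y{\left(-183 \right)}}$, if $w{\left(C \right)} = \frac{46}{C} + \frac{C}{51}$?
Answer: $\frac{13206235008}{2230831} \approx 5919.9$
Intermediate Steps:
$y{\left(N \right)} = \frac{8 N}{135 + N}$ ($y{\left(N \right)} = 4 \frac{N + N}{N + 135} = 4 \frac{2 N}{135 + N} = \frac{8 N}{135 + N}$)
$S = -23166$ ($S = -8417 - 14749 = -23166$)
$w{\left(C \right)} = \frac{46}{C} + \frac{C}{51}$ ($w{\left(C \right)} = \frac{46}{C} + C \frac{1}{51} = \frac{46}{C} + \frac{C}{51}$)
$\frac{S}{w{\left(-185 \right)}} - \frac{1731}{y{\left(-183 \right)}} = - \frac{23166}{\frac{46}{-185} + \frac{1}{51} \left(-185\right)} - \frac{1731}{8 \left(-183\right) \frac{1}{135 - 183}} = - \frac{23166}{46 \left(- \frac{1}{185}\right) - \frac{185}{51}} - \frac{1731}{8 \left(-183\right) \frac{1}{-48}} = - \frac{23166}{- \frac{46}{185} - \frac{185}{51}} - \frac{1731}{8 \left(-183\right) \left(- \frac{1}{48}\right)} = - \frac{23166}{- \frac{36571}{9435}} - \frac{1731}{\frac{61}{2}} = \left(-23166\right) \left(- \frac{9435}{36571}\right) - \frac{3462}{61} = \frac{218571210}{36571} - \frac{3462}{61} = \frac{13206235008}{2230831}$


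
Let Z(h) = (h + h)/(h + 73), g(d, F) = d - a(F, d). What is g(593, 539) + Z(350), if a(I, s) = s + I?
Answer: -227297/423 ≈ -537.34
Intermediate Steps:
a(I, s) = I + s
g(d, F) = -F (g(d, F) = d - (F + d) = d + (-F - d) = -F)
Z(h) = 2*h/(73 + h) (Z(h) = (2*h)/(73 + h) = 2*h/(73 + h))
g(593, 539) + Z(350) = -1*539 + 2*350/(73 + 350) = -539 + 2*350/423 = -539 + 2*350*(1/423) = -539 + 700/423 = -227297/423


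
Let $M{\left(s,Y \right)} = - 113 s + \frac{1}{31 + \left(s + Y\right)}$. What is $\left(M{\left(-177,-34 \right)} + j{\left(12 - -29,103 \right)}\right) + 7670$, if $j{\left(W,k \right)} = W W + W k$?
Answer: $\frac{6043499}{180} \approx 33575.0$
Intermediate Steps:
$j{\left(W,k \right)} = W^{2} + W k$
$M{\left(s,Y \right)} = \frac{1}{31 + Y + s} - 113 s$ ($M{\left(s,Y \right)} = - 113 s + \frac{1}{31 + \left(Y + s\right)} = - 113 s + \frac{1}{31 + Y + s} = \frac{1}{31 + Y + s} - 113 s$)
$\left(M{\left(-177,-34 \right)} + j{\left(12 - -29,103 \right)}\right) + 7670 = \left(\frac{1 - -620031 - 113 \left(-177\right)^{2} - \left(-3842\right) \left(-177\right)}{31 - 34 - 177} + \left(12 - -29\right) \left(\left(12 - -29\right) + 103\right)\right) + 7670 = \left(\frac{1 + 620031 - 3540177 - 680034}{-180} + \left(12 + 29\right) \left(\left(12 + 29\right) + 103\right)\right) + 7670 = \left(- \frac{1 + 620031 - 3540177 - 680034}{180} + 41 \left(41 + 103\right)\right) + 7670 = \left(\left(- \frac{1}{180}\right) \left(-3600179\right) + 41 \cdot 144\right) + 7670 = \left(\frac{3600179}{180} + 5904\right) + 7670 = \frac{4662899}{180} + 7670 = \frac{6043499}{180}$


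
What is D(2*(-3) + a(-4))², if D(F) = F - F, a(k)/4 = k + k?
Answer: 0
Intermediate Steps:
a(k) = 8*k (a(k) = 4*(k + k) = 4*(2*k) = 8*k)
D(F) = 0 (D(F) = F - F = 0)
D(2*(-3) + a(-4))² = 0² = 0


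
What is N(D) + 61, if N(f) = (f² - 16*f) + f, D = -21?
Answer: 817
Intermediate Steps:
N(f) = f² - 15*f
N(D) + 61 = -21*(-15 - 21) + 61 = -21*(-36) + 61 = 756 + 61 = 817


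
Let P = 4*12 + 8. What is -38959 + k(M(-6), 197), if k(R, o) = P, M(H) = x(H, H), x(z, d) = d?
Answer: -38903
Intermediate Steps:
P = 56 (P = 48 + 8 = 56)
M(H) = H
k(R, o) = 56
-38959 + k(M(-6), 197) = -38959 + 56 = -38903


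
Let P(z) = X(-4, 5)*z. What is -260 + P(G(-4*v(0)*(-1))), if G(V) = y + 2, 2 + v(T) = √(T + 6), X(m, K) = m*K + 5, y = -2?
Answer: -260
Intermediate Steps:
X(m, K) = 5 + K*m (X(m, K) = K*m + 5 = 5 + K*m)
v(T) = -2 + √(6 + T) (v(T) = -2 + √(T + 6) = -2 + √(6 + T))
G(V) = 0 (G(V) = -2 + 2 = 0)
P(z) = -15*z (P(z) = (5 + 5*(-4))*z = (5 - 20)*z = -15*z)
-260 + P(G(-4*v(0)*(-1))) = -260 - 15*0 = -260 + 0 = -260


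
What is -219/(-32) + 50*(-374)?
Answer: -598181/32 ≈ -18693.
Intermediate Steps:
-219/(-32) + 50*(-374) = -219*(-1/32) - 18700 = 219/32 - 18700 = -598181/32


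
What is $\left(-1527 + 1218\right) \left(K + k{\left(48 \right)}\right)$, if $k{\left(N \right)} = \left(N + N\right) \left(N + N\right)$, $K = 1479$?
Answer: $-3304755$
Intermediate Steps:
$k{\left(N \right)} = 4 N^{2}$ ($k{\left(N \right)} = 2 N 2 N = 4 N^{2}$)
$\left(-1527 + 1218\right) \left(K + k{\left(48 \right)}\right) = \left(-1527 + 1218\right) \left(1479 + 4 \cdot 48^{2}\right) = - 309 \left(1479 + 4 \cdot 2304\right) = - 309 \left(1479 + 9216\right) = \left(-309\right) 10695 = -3304755$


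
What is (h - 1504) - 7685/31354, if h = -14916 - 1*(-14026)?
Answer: -75069161/31354 ≈ -2394.2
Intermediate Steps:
h = -890 (h = -14916 + 14026 = -890)
(h - 1504) - 7685/31354 = (-890 - 1504) - 7685/31354 = -2394 - 7685*1/31354 = -2394 - 7685/31354 = -75069161/31354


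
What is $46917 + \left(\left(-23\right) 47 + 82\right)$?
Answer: $45918$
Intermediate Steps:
$46917 + \left(\left(-23\right) 47 + 82\right) = 46917 + \left(-1081 + 82\right) = 46917 - 999 = 45918$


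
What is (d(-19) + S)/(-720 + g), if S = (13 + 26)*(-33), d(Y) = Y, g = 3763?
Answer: -1306/3043 ≈ -0.42918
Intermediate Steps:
S = -1287 (S = 39*(-33) = -1287)
(d(-19) + S)/(-720 + g) = (-19 - 1287)/(-720 + 3763) = -1306/3043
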